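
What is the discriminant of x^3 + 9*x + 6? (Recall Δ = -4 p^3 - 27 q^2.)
Δ = -3888

For a depressed cubic x^3 + p x + q the discriminant is Δ = -4 p^3 - 27 q^2 = -4*(9)^3 - 27*(6)^2 = -2916 - 972 = -3888.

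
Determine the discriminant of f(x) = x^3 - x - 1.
Δ = -23

For a depressed cubic x^3 + p x + q the discriminant is Δ = -4 p^3 - 27 q^2 = -4*(-1)^3 - 27*(-1)^2 = 4 - 27 = -23.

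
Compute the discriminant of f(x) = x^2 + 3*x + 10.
Δ = -31

For a quadratic a x^2 + b x + c the discriminant is Δ = b^2 - 4ac = (3)^2 - 4*(1)*(10) = 9 - (40) = -31.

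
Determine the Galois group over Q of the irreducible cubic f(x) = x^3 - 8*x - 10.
Gal(K/Q) = S_3 (symmetric group of order 6)

Compute the discriminant of x^3 + (0)*x^2 + (-8)*x + (-10): Δ = -652. Since Δ is not a rational square, the Galois group is not contained in A_3; it must be the full S_3 (irreducibility of the cubic rules out anything smaller).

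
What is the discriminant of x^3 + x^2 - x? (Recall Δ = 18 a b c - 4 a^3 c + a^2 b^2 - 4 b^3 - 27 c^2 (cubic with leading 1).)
Δ = 5

For x^3 + a x^2 + b x + c the discriminant is Δ = 18 a b c - 4 a^3 c + a^2 b^2 - 4 b^3 - 27 c^2.
Plug a = 1, b = -1, c = 0:
  18*(1)*(-1)*(0) - 4*(1)^3*(0) + (1)^2*(-1)^2 - 4*(-1)^3 - 27*(0)^2
  = 0 + (0) + 1 + (4) + (0)
  = 5.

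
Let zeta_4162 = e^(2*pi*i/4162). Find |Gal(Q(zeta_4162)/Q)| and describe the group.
|Gal(Q(zeta_4162)/Q)| = phi(4162) = 2080; group ≅ (Z/4162Z)^* ≅ Z/2080Z

The n-th cyclotomic polynomial Φ_4162(x) is the minimal polynomial of zeta_4162 over Q and has degree phi(4162) = 2080. So Q(zeta_4162) is a degree-2080 Galois extension with Galois group (Z/4162Z)^*. By CRT, (Z/4162Z)^* ≅ (Z/2Z)^* × (Z/2081Z)^*. Each prime-power unit group is (Z/2Z)^* ≅ trivial group (order 1); (Z/2081Z)^* ≅ Z/2080Z. Hence Gal(Q(zeta_4162)/Q) ≅ Z/2080Z.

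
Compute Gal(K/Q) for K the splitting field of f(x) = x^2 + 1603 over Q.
Gal(K/Q) = Z/2Z (cyclic of order 2)

x^2 + 1603 is irreducible over Q since -1603 is not a rational square. The splitting field Q(sqrt(-1603)) has degree 2 over Q, and its unique nontrivial automorphism is sqrt(-1603) ↦ -sqrt(-1603). Hence Gal(Q(sqrt(-1603))/Q) = Z/2Z.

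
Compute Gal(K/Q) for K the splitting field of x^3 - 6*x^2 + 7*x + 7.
Gal(K/Q) = S_3 (symmetric group of order 6)

Compute the discriminant of x^3 + (-6)*x^2 + (7)*x + (7): Δ = -175. Since Δ is not a rational square, the Galois group is not contained in A_3; it must be the full S_3 (irreducibility of the cubic rules out anything smaller).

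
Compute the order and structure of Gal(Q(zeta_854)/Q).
|Gal(Q(zeta_854)/Q)| = phi(854) = 360; group ≅ (Z/854Z)^* ≅ Z/6Z × Z/60Z

The n-th cyclotomic polynomial Φ_854(x) is the minimal polynomial of zeta_854 over Q and has degree phi(854) = 360. So Q(zeta_854) is a degree-360 Galois extension with Galois group (Z/854Z)^*. By CRT, (Z/854Z)^* ≅ (Z/2Z)^* × (Z/7Z)^* × (Z/61Z)^*. Each prime-power unit group is (Z/2Z)^* ≅ trivial group (order 1); (Z/7Z)^* ≅ Z/6Z; (Z/61Z)^* ≅ Z/60Z. Hence Gal(Q(zeta_854)/Q) ≅ Z/6Z × Z/60Z.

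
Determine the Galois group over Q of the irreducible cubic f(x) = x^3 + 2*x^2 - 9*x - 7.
Gal(K/Q) = S_3 (symmetric group of order 6)

Compute the discriminant of x^3 + (2)*x^2 + (-9)*x + (-7): Δ = 4409. Since Δ is not a rational square, the Galois group is not contained in A_3; it must be the full S_3 (irreducibility of the cubic rules out anything smaller).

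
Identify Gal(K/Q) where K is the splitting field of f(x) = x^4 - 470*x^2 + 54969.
Gal(K/Q) = V_4 (Klein four-group, Z/2Z × Z/2Z)

f factors as (x^2 - 219)(x^2 - 251), so the splitting field is K = Q(sqrt(219), sqrt(251)). The elements 219, 251, 54969 are all non-squares in Q, so sqrt(219) and sqrt(251) generate independent quadratic extensions. Thus [K:Q] = 4 and Gal(K/Q) is generated by the two order-2 automorphisms sqrt(219) ↦ -sqrt(219) and sqrt(251) ↦ -sqrt(251), giving V_4.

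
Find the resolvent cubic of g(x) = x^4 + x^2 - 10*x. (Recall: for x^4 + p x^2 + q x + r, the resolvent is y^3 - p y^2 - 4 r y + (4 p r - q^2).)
h(y) = y^3 - y^2 - 100

Identify coefficients: p = 1, q = -10, r = 0.
Plug into h(y) = y^3 - p y^2 - 4 r y + (4 p r - q^2):
  h(y) = y^3 - (1) y^2 - 4*(0) y + (4*(1)*(0) - (-10)^2)
       = y^3 + (-1) y^2 + (0) y + (-100).
Simplifying: h(y) = y^3 - y^2 - 100.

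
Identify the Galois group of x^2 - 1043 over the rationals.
Gal(K/Q) = Z/2Z (cyclic of order 2)

x^2 - 1043 is irreducible over Q since 1043 is not a rational square. The splitting field Q(sqrt(1043)) has degree 2 over Q, and its unique nontrivial automorphism is sqrt(1043) ↦ -sqrt(1043). Hence Gal(Q(sqrt(1043))/Q) = Z/2Z.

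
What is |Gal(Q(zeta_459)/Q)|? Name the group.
|Gal(Q(zeta_459)/Q)| = phi(459) = 288; group ≅ (Z/459Z)^* ≅ Z/16Z × Z/18Z

The n-th cyclotomic polynomial Φ_459(x) is the minimal polynomial of zeta_459 over Q and has degree phi(459) = 288. So Q(zeta_459) is a degree-288 Galois extension with Galois group (Z/459Z)^*. By CRT, (Z/459Z)^* ≅ (Z/27Z)^* × (Z/17Z)^*. Each prime-power unit group is (Z/27Z)^* ≅ Z/18Z; (Z/17Z)^* ≅ Z/16Z. Hence Gal(Q(zeta_459)/Q) ≅ Z/16Z × Z/18Z.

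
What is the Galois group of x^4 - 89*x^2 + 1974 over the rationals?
Gal(K/Q) = V_4 (Klein four-group, Z/2Z × Z/2Z)

f factors as (x^2 - 47)(x^2 - 42), so the splitting field is K = Q(sqrt(47), sqrt(42)). The elements 47, 42, 1974 are all non-squares in Q, so sqrt(47) and sqrt(42) generate independent quadratic extensions. Thus [K:Q] = 4 and Gal(K/Q) is generated by the two order-2 automorphisms sqrt(47) ↦ -sqrt(47) and sqrt(42) ↦ -sqrt(42), giving V_4.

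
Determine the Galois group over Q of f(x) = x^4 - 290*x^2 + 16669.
Gal(K/Q) = V_4 (Klein four-group, Z/2Z × Z/2Z)

f factors as (x^2 - 211)(x^2 - 79), so the splitting field is K = Q(sqrt(211), sqrt(79)). The elements 211, 79, 16669 are all non-squares in Q, so sqrt(211) and sqrt(79) generate independent quadratic extensions. Thus [K:Q] = 4 and Gal(K/Q) is generated by the two order-2 automorphisms sqrt(211) ↦ -sqrt(211) and sqrt(79) ↦ -sqrt(79), giving V_4.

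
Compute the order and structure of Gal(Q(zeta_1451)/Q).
|Gal(Q(zeta_1451)/Q)| = phi(1451) = 1450; group ≅ (Z/1451Z)^* ≅ Z/1450Z

The n-th cyclotomic polynomial Φ_1451(x) is the minimal polynomial of zeta_1451 over Q and has degree phi(1451) = 1450. So Q(zeta_1451) is a degree-1450 Galois extension with Galois group (Z/1451Z)^*. (Z/1451Z)^* is cyclic since 1451 is an odd prime power (or 4). Hence Gal(Q(zeta_1451)/Q) ≅ Z/1450Z.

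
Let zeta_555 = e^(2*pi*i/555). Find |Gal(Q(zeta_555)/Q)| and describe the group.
|Gal(Q(zeta_555)/Q)| = phi(555) = 288; group ≅ (Z/555Z)^* ≅ Z/2Z × Z/4Z × Z/36Z

The n-th cyclotomic polynomial Φ_555(x) is the minimal polynomial of zeta_555 over Q and has degree phi(555) = 288. So Q(zeta_555) is a degree-288 Galois extension with Galois group (Z/555Z)^*. By CRT, (Z/555Z)^* ≅ (Z/3Z)^* × (Z/5Z)^* × (Z/37Z)^*. Each prime-power unit group is (Z/3Z)^* ≅ Z/2Z; (Z/5Z)^* ≅ Z/4Z; (Z/37Z)^* ≅ Z/36Z. Hence Gal(Q(zeta_555)/Q) ≅ Z/2Z × Z/4Z × Z/36Z.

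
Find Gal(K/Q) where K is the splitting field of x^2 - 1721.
Gal(K/Q) = Z/2Z (cyclic of order 2)

x^2 - 1721 is irreducible over Q since 1721 is not a rational square. The splitting field Q(sqrt(1721)) has degree 2 over Q, and its unique nontrivial automorphism is sqrt(1721) ↦ -sqrt(1721). Hence Gal(Q(sqrt(1721))/Q) = Z/2Z.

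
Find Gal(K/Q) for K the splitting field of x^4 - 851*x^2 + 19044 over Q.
Gal(K/Q) = Z/2Z (cyclic of order 2)

f factors as (x^2 - 23)(x^2 - 828), so the splitting field is K = Q(sqrt(23), sqrt(828)). The squarefree part of 23 is 23 and the squarefree part of 828 is also 23, so sqrt(23) and sqrt(828) are both rational multiples of sqrt(23). Hence Q(sqrt(23)) = Q(sqrt(828)) = Q(sqrt(23)), and the splitting field collapses to a single degree-2 extension with Galois group Z/2Z.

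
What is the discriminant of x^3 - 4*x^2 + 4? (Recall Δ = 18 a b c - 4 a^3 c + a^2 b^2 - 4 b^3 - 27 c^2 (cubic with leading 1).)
Δ = 592

For x^3 + a x^2 + b x + c the discriminant is Δ = 18 a b c - 4 a^3 c + a^2 b^2 - 4 b^3 - 27 c^2.
Plug a = -4, b = 0, c = 4:
  18*(-4)*(0)*(4) - 4*(-4)^3*(4) + (-4)^2*(0)^2 - 4*(0)^3 - 27*(4)^2
  = 0 + (1024) + 0 + (0) + (-432)
  = 592.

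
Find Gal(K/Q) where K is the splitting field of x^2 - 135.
Gal(K/Q) = Z/2Z (cyclic of order 2)

x^2 - 135 is irreducible over Q since 135 is not a rational square. The splitting field Q(sqrt(135)) has degree 2 over Q, and its unique nontrivial automorphism is sqrt(135) ↦ -sqrt(135). Hence Gal(Q(sqrt(135))/Q) = Z/2Z.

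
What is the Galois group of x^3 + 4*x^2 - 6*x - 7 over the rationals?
Gal(K/Q) = S_3 (symmetric group of order 6)

Compute the discriminant of x^3 + (4)*x^2 + (-6)*x + (-7): Δ = 4933. Since Δ is not a rational square, the Galois group is not contained in A_3; it must be the full S_3 (irreducibility of the cubic rules out anything smaller).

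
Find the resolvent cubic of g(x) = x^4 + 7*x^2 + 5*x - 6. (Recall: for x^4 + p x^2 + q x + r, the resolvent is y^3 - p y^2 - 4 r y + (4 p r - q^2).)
h(y) = y^3 - 7*y^2 + 24*y - 193

Identify coefficients: p = 7, q = 5, r = -6.
Plug into h(y) = y^3 - p y^2 - 4 r y + (4 p r - q^2):
  h(y) = y^3 - (7) y^2 - 4*(-6) y + (4*(7)*(-6) - (5)^2)
       = y^3 + (-7) y^2 + (24) y + (-193).
Simplifying: h(y) = y^3 - 7*y^2 + 24*y - 193.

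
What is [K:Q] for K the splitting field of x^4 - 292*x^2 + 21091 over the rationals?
[K:Q] = 4

f factors as (x^2 - 131)(x^2 - 161); the splitting field is K = Q(sqrt(131), sqrt(161)). Since 131, 161, and 21091 are all non-squares in Q, the three subfields Q(sqrt(131)), Q(sqrt(161)), Q(sqrt(21091)) are distinct degree-2 extensions, so [K:Q] = 4 (Klein four Galois group).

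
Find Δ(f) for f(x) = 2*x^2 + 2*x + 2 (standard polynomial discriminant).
Δ = -12

For a quadratic a x^2 + b x + c the discriminant is Δ = b^2 - 4ac = (2)^2 - 4*(2)*(2) = 4 - (16) = -12.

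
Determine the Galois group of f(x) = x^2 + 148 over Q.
Gal(K/Q) = Z/2Z (cyclic of order 2)

x^2 + 148 is irreducible over Q since -148 is not a rational square. The splitting field Q(sqrt(-148)) has degree 2 over Q, and its unique nontrivial automorphism is sqrt(-148) ↦ -sqrt(-148). Hence Gal(Q(sqrt(-148))/Q) = Z/2Z.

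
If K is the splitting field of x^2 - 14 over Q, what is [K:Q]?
[K:Q] = 2

The polynomial x^2 - 14 is irreducible over Q since 14 is not a perfect square. Its splitting field is Q(sqrt(14)), which has degree 2 over Q.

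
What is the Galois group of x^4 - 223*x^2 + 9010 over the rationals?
Gal(K/Q) = V_4 (Klein four-group, Z/2Z × Z/2Z)

f factors as (x^2 - 170)(x^2 - 53), so the splitting field is K = Q(sqrt(170), sqrt(53)). The elements 170, 53, 9010 are all non-squares in Q, so sqrt(170) and sqrt(53) generate independent quadratic extensions. Thus [K:Q] = 4 and Gal(K/Q) is generated by the two order-2 automorphisms sqrt(170) ↦ -sqrt(170) and sqrt(53) ↦ -sqrt(53), giving V_4.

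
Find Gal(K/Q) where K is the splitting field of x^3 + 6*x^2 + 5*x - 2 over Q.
Gal(K/Q) = S_3 (symmetric group of order 6)

Compute the discriminant of x^3 + (6)*x^2 + (5)*x + (-2): Δ = 940. Since Δ is not a rational square, the Galois group is not contained in A_3; it must be the full S_3 (irreducibility of the cubic rules out anything smaller).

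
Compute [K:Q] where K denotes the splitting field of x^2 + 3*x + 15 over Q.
[K:Q] = 2

The discriminant of x^2 + (3)*x + (15) is b^2 - 4c = 9 - (60) = -51. Since -51 is not a perfect square in Q, the polynomial is irreducible over Q. Its two roots generate a degree-2 extension, so [K:Q] = 2.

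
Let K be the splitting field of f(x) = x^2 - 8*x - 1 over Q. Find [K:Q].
[K:Q] = 2

The discriminant of x^2 + (-8)*x + (-1) is b^2 - 4c = 64 - (-4) = 68. Since 68 is not a perfect square in Q, the polynomial is irreducible over Q. Its two roots generate a degree-2 extension, so [K:Q] = 2.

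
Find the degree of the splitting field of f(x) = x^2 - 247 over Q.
[K:Q] = 2

The polynomial x^2 - 247 is irreducible over Q since 247 is not a perfect square. Its splitting field is Q(sqrt(247)), which has degree 2 over Q.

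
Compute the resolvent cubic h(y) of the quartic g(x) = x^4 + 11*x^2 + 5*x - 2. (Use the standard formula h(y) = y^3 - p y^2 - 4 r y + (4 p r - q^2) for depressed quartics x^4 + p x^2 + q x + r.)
h(y) = y^3 - 11*y^2 + 8*y - 113

Identify coefficients: p = 11, q = 5, r = -2.
Plug into h(y) = y^3 - p y^2 - 4 r y + (4 p r - q^2):
  h(y) = y^3 - (11) y^2 - 4*(-2) y + (4*(11)*(-2) - (5)^2)
       = y^3 + (-11) y^2 + (8) y + (-113).
Simplifying: h(y) = y^3 - 11*y^2 + 8*y - 113.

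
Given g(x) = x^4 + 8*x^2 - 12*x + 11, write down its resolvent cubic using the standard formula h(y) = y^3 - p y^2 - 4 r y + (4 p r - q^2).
h(y) = y^3 - 8*y^2 - 44*y + 208

Identify coefficients: p = 8, q = -12, r = 11.
Plug into h(y) = y^3 - p y^2 - 4 r y + (4 p r - q^2):
  h(y) = y^3 - (8) y^2 - 4*(11) y + (4*(8)*(11) - (-12)^2)
       = y^3 + (-8) y^2 + (-44) y + (208).
Simplifying: h(y) = y^3 - 8*y^2 - 44*y + 208.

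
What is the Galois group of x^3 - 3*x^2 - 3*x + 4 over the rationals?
Gal(K/Q) = S_3 (symmetric group of order 6)

Compute the discriminant of x^3 + (-3)*x^2 + (-3)*x + (4): Δ = 837. Since Δ is not a rational square, the Galois group is not contained in A_3; it must be the full S_3 (irreducibility of the cubic rules out anything smaller).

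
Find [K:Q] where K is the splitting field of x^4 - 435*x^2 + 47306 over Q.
[K:Q] = 4

f factors as (x^2 - 218)(x^2 - 217); the splitting field is K = Q(sqrt(218), sqrt(217)). Since 218, 217, and 47306 are all non-squares in Q, the three subfields Q(sqrt(218)), Q(sqrt(217)), Q(sqrt(47306)) are distinct degree-2 extensions, so [K:Q] = 4 (Klein four Galois group).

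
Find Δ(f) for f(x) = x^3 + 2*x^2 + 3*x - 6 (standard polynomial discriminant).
Δ = -1500

For x^3 + a x^2 + b x + c the discriminant is Δ = 18 a b c - 4 a^3 c + a^2 b^2 - 4 b^3 - 27 c^2.
Plug a = 2, b = 3, c = -6:
  18*(2)*(3)*(-6) - 4*(2)^3*(-6) + (2)^2*(3)^2 - 4*(3)^3 - 27*(-6)^2
  = -648 + (192) + 36 + (-108) + (-972)
  = -1500.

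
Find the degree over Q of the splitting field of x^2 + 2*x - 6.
[K:Q] = 2

The discriminant of x^2 + (2)*x + (-6) is b^2 - 4c = 4 - (-24) = 28. Since 28 is not a perfect square in Q, the polynomial is irreducible over Q. Its two roots generate a degree-2 extension, so [K:Q] = 2.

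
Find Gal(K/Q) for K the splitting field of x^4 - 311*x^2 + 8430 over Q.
Gal(K/Q) = V_4 (Klein four-group, Z/2Z × Z/2Z)

f factors as (x^2 - 30)(x^2 - 281), so the splitting field is K = Q(sqrt(30), sqrt(281)). The elements 30, 281, 8430 are all non-squares in Q, so sqrt(30) and sqrt(281) generate independent quadratic extensions. Thus [K:Q] = 4 and Gal(K/Q) is generated by the two order-2 automorphisms sqrt(30) ↦ -sqrt(30) and sqrt(281) ↦ -sqrt(281), giving V_4.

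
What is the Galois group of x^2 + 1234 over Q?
Gal(K/Q) = Z/2Z (cyclic of order 2)

x^2 + 1234 is irreducible over Q since -1234 is not a rational square. The splitting field Q(sqrt(-1234)) has degree 2 over Q, and its unique nontrivial automorphism is sqrt(-1234) ↦ -sqrt(-1234). Hence Gal(Q(sqrt(-1234))/Q) = Z/2Z.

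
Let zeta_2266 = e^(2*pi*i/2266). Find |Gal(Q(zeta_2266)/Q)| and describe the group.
|Gal(Q(zeta_2266)/Q)| = phi(2266) = 1020; group ≅ (Z/2266Z)^* ≅ Z/10Z × Z/102Z

The n-th cyclotomic polynomial Φ_2266(x) is the minimal polynomial of zeta_2266 over Q and has degree phi(2266) = 1020. So Q(zeta_2266) is a degree-1020 Galois extension with Galois group (Z/2266Z)^*. By CRT, (Z/2266Z)^* ≅ (Z/2Z)^* × (Z/11Z)^* × (Z/103Z)^*. Each prime-power unit group is (Z/2Z)^* ≅ trivial group (order 1); (Z/11Z)^* ≅ Z/10Z; (Z/103Z)^* ≅ Z/102Z. Hence Gal(Q(zeta_2266)/Q) ≅ Z/10Z × Z/102Z.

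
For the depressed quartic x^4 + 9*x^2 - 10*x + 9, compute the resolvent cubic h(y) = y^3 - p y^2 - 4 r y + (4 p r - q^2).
h(y) = y^3 - 9*y^2 - 36*y + 224

Identify coefficients: p = 9, q = -10, r = 9.
Plug into h(y) = y^3 - p y^2 - 4 r y + (4 p r - q^2):
  h(y) = y^3 - (9) y^2 - 4*(9) y + (4*(9)*(9) - (-10)^2)
       = y^3 + (-9) y^2 + (-36) y + (224).
Simplifying: h(y) = y^3 - 9*y^2 - 36*y + 224.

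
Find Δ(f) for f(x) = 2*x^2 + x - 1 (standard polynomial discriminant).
Δ = 9

For a quadratic a x^2 + b x + c the discriminant is Δ = b^2 - 4ac = (1)^2 - 4*(2)*(-1) = 1 - (-8) = 9.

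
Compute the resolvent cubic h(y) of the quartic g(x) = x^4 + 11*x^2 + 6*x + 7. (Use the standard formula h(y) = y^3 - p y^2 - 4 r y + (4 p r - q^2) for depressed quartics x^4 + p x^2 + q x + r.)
h(y) = y^3 - 11*y^2 - 28*y + 272

Identify coefficients: p = 11, q = 6, r = 7.
Plug into h(y) = y^3 - p y^2 - 4 r y + (4 p r - q^2):
  h(y) = y^3 - (11) y^2 - 4*(7) y + (4*(11)*(7) - (6)^2)
       = y^3 + (-11) y^2 + (-28) y + (272).
Simplifying: h(y) = y^3 - 11*y^2 - 28*y + 272.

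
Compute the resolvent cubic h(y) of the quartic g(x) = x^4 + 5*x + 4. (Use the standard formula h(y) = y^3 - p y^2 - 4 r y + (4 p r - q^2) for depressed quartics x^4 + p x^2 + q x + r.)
h(y) = y^3 - 16*y - 25

Identify coefficients: p = 0, q = 5, r = 4.
Plug into h(y) = y^3 - p y^2 - 4 r y + (4 p r - q^2):
  h(y) = y^3 - (0) y^2 - 4*(4) y + (4*(0)*(4) - (5)^2)
       = y^3 + (0) y^2 + (-16) y + (-25).
Simplifying: h(y) = y^3 - 16*y - 25.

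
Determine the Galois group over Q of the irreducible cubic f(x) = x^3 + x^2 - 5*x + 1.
Gal(K/Q) = S_3 (symmetric group of order 6)

Compute the discriminant of x^3 + (1)*x^2 + (-5)*x + (1): Δ = 404. Since Δ is not a rational square, the Galois group is not contained in A_3; it must be the full S_3 (irreducibility of the cubic rules out anything smaller).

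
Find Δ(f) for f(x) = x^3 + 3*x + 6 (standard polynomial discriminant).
Δ = -1080

For a depressed cubic x^3 + p x + q the discriminant is Δ = -4 p^3 - 27 q^2 = -4*(3)^3 - 27*(6)^2 = -108 - 972 = -1080.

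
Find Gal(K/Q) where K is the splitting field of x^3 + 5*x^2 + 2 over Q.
Gal(K/Q) = S_3 (symmetric group of order 6)

Compute the discriminant of x^3 + (5)*x^2 + (0)*x + (2): Δ = -1108. Since Δ is not a rational square, the Galois group is not contained in A_3; it must be the full S_3 (irreducibility of the cubic rules out anything smaller).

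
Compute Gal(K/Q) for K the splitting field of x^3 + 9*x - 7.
Gal(K/Q) = S_3 (symmetric group of order 6)

Compute the discriminant of x^3 + (0)*x^2 + (9)*x + (-7): Δ = -4239. Since Δ is not a rational square, the Galois group is not contained in A_3; it must be the full S_3 (irreducibility of the cubic rules out anything smaller).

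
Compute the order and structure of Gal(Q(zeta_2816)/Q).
|Gal(Q(zeta_2816)/Q)| = phi(2816) = 1280; group ≅ (Z/2816Z)^* ≅ Z/2Z × Z/10Z × Z/64Z

The n-th cyclotomic polynomial Φ_2816(x) is the minimal polynomial of zeta_2816 over Q and has degree phi(2816) = 1280. So Q(zeta_2816) is a degree-1280 Galois extension with Galois group (Z/2816Z)^*. By CRT, (Z/2816Z)^* ≅ (Z/256Z)^* × (Z/11Z)^*. Each prime-power unit group is (Z/256Z)^* ≅ Z/2Z × Z/64Z; (Z/11Z)^* ≅ Z/10Z. Hence Gal(Q(zeta_2816)/Q) ≅ Z/2Z × Z/10Z × Z/64Z.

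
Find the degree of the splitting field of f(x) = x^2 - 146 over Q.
[K:Q] = 2

The polynomial x^2 - 146 is irreducible over Q since 146 is not a perfect square. Its splitting field is Q(sqrt(146)), which has degree 2 over Q.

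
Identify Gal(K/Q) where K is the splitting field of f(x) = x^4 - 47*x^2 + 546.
Gal(K/Q) = V_4 (Klein four-group, Z/2Z × Z/2Z)

f factors as (x^2 - 21)(x^2 - 26), so the splitting field is K = Q(sqrt(21), sqrt(26)). The elements 21, 26, 546 are all non-squares in Q, so sqrt(21) and sqrt(26) generate independent quadratic extensions. Thus [K:Q] = 4 and Gal(K/Q) is generated by the two order-2 automorphisms sqrt(21) ↦ -sqrt(21) and sqrt(26) ↦ -sqrt(26), giving V_4.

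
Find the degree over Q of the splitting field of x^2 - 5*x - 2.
[K:Q] = 2

The discriminant of x^2 + (-5)*x + (-2) is b^2 - 4c = 25 - (-8) = 33. Since 33 is not a perfect square in Q, the polynomial is irreducible over Q. Its two roots generate a degree-2 extension, so [K:Q] = 2.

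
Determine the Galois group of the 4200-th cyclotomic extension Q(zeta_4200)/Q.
|Gal(Q(zeta_4200)/Q)| = phi(4200) = 960; group ≅ (Z/4200Z)^* ≅ Z/2Z × Z/2Z × Z/2Z × Z/6Z × Z/20Z

The n-th cyclotomic polynomial Φ_4200(x) is the minimal polynomial of zeta_4200 over Q and has degree phi(4200) = 960. So Q(zeta_4200) is a degree-960 Galois extension with Galois group (Z/4200Z)^*. By CRT, (Z/4200Z)^* ≅ (Z/8Z)^* × (Z/3Z)^* × (Z/25Z)^* × (Z/7Z)^*. Each prime-power unit group is (Z/8Z)^* ≅ Z/2Z × Z/2Z; (Z/3Z)^* ≅ Z/2Z; (Z/25Z)^* ≅ Z/20Z; (Z/7Z)^* ≅ Z/6Z. Hence Gal(Q(zeta_4200)/Q) ≅ Z/2Z × Z/2Z × Z/2Z × Z/6Z × Z/20Z.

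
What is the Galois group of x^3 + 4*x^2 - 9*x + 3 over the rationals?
Gal(K/Q) = S_3 (symmetric group of order 6)

Compute the discriminant of x^3 + (4)*x^2 + (-9)*x + (3): Δ = 1257. Since Δ is not a rational square, the Galois group is not contained in A_3; it must be the full S_3 (irreducibility of the cubic rules out anything smaller).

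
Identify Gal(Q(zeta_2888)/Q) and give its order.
|Gal(Q(zeta_2888)/Q)| = phi(2888) = 1368; group ≅ (Z/2888Z)^* ≅ Z/2Z × Z/2Z × Z/342Z

The n-th cyclotomic polynomial Φ_2888(x) is the minimal polynomial of zeta_2888 over Q and has degree phi(2888) = 1368. So Q(zeta_2888) is a degree-1368 Galois extension with Galois group (Z/2888Z)^*. By CRT, (Z/2888Z)^* ≅ (Z/8Z)^* × (Z/361Z)^*. Each prime-power unit group is (Z/8Z)^* ≅ Z/2Z × Z/2Z; (Z/361Z)^* ≅ Z/342Z. Hence Gal(Q(zeta_2888)/Q) ≅ Z/2Z × Z/2Z × Z/342Z.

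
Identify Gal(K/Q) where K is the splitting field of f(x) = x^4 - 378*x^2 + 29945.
Gal(K/Q) = V_4 (Klein four-group, Z/2Z × Z/2Z)

f factors as (x^2 - 113)(x^2 - 265), so the splitting field is K = Q(sqrt(113), sqrt(265)). The elements 113, 265, 29945 are all non-squares in Q, so sqrt(113) and sqrt(265) generate independent quadratic extensions. Thus [K:Q] = 4 and Gal(K/Q) is generated by the two order-2 automorphisms sqrt(113) ↦ -sqrt(113) and sqrt(265) ↦ -sqrt(265), giving V_4.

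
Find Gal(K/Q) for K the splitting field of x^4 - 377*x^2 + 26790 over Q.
Gal(K/Q) = V_4 (Klein four-group, Z/2Z × Z/2Z)

f factors as (x^2 - 95)(x^2 - 282), so the splitting field is K = Q(sqrt(95), sqrt(282)). The elements 95, 282, 26790 are all non-squares in Q, so sqrt(95) and sqrt(282) generate independent quadratic extensions. Thus [K:Q] = 4 and Gal(K/Q) is generated by the two order-2 automorphisms sqrt(95) ↦ -sqrt(95) and sqrt(282) ↦ -sqrt(282), giving V_4.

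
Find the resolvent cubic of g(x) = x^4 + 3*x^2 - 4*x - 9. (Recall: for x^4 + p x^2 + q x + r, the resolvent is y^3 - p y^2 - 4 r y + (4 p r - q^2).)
h(y) = y^3 - 3*y^2 + 36*y - 124

Identify coefficients: p = 3, q = -4, r = -9.
Plug into h(y) = y^3 - p y^2 - 4 r y + (4 p r - q^2):
  h(y) = y^3 - (3) y^2 - 4*(-9) y + (4*(3)*(-9) - (-4)^2)
       = y^3 + (-3) y^2 + (36) y + (-124).
Simplifying: h(y) = y^3 - 3*y^2 + 36*y - 124.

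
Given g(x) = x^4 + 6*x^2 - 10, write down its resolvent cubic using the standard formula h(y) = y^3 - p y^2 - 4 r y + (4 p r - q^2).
h(y) = y^3 - 6*y^2 + 40*y - 240

Identify coefficients: p = 6, q = 0, r = -10.
Plug into h(y) = y^3 - p y^2 - 4 r y + (4 p r - q^2):
  h(y) = y^3 - (6) y^2 - 4*(-10) y + (4*(6)*(-10) - (0)^2)
       = y^3 + (-6) y^2 + (40) y + (-240).
Simplifying: h(y) = y^3 - 6*y^2 + 40*y - 240.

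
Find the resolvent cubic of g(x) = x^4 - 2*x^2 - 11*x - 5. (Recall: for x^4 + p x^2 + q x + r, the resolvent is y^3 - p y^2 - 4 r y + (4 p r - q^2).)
h(y) = y^3 + 2*y^2 + 20*y - 81

Identify coefficients: p = -2, q = -11, r = -5.
Plug into h(y) = y^3 - p y^2 - 4 r y + (4 p r - q^2):
  h(y) = y^3 - (-2) y^2 - 4*(-5) y + (4*(-2)*(-5) - (-11)^2)
       = y^3 + (2) y^2 + (20) y + (-81).
Simplifying: h(y) = y^3 + 2*y^2 + 20*y - 81.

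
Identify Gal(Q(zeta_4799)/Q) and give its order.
|Gal(Q(zeta_4799)/Q)| = phi(4799) = 4798; group ≅ (Z/4799Z)^* ≅ Z/4798Z

The n-th cyclotomic polynomial Φ_4799(x) is the minimal polynomial of zeta_4799 over Q and has degree phi(4799) = 4798. So Q(zeta_4799) is a degree-4798 Galois extension with Galois group (Z/4799Z)^*. (Z/4799Z)^* is cyclic since 4799 is an odd prime power (or 4). Hence Gal(Q(zeta_4799)/Q) ≅ Z/4798Z.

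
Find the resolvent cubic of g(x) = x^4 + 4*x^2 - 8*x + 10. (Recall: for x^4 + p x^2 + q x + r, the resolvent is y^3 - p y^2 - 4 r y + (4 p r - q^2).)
h(y) = y^3 - 4*y^2 - 40*y + 96

Identify coefficients: p = 4, q = -8, r = 10.
Plug into h(y) = y^3 - p y^2 - 4 r y + (4 p r - q^2):
  h(y) = y^3 - (4) y^2 - 4*(10) y + (4*(4)*(10) - (-8)^2)
       = y^3 + (-4) y^2 + (-40) y + (96).
Simplifying: h(y) = y^3 - 4*y^2 - 40*y + 96.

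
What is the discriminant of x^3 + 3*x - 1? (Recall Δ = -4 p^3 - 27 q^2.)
Δ = -135

For a depressed cubic x^3 + p x + q the discriminant is Δ = -4 p^3 - 27 q^2 = -4*(3)^3 - 27*(-1)^2 = -108 - 27 = -135.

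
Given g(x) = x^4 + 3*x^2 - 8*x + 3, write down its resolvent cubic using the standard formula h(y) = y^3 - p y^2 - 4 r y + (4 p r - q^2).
h(y) = y^3 - 3*y^2 - 12*y - 28

Identify coefficients: p = 3, q = -8, r = 3.
Plug into h(y) = y^3 - p y^2 - 4 r y + (4 p r - q^2):
  h(y) = y^3 - (3) y^2 - 4*(3) y + (4*(3)*(3) - (-8)^2)
       = y^3 + (-3) y^2 + (-12) y + (-28).
Simplifying: h(y) = y^3 - 3*y^2 - 12*y - 28.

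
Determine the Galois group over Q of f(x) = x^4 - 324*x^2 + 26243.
Gal(K/Q) = V_4 (Klein four-group, Z/2Z × Z/2Z)

f factors as (x^2 - 163)(x^2 - 161), so the splitting field is K = Q(sqrt(163), sqrt(161)). The elements 163, 161, 26243 are all non-squares in Q, so sqrt(163) and sqrt(161) generate independent quadratic extensions. Thus [K:Q] = 4 and Gal(K/Q) is generated by the two order-2 automorphisms sqrt(163) ↦ -sqrt(163) and sqrt(161) ↦ -sqrt(161), giving V_4.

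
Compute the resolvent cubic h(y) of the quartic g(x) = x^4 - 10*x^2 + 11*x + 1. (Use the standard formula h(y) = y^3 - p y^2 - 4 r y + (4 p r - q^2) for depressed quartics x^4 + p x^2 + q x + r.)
h(y) = y^3 + 10*y^2 - 4*y - 161

Identify coefficients: p = -10, q = 11, r = 1.
Plug into h(y) = y^3 - p y^2 - 4 r y + (4 p r - q^2):
  h(y) = y^3 - (-10) y^2 - 4*(1) y + (4*(-10)*(1) - (11)^2)
       = y^3 + (10) y^2 + (-4) y + (-161).
Simplifying: h(y) = y^3 + 10*y^2 - 4*y - 161.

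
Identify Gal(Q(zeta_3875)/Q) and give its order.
|Gal(Q(zeta_3875)/Q)| = phi(3875) = 3000; group ≅ (Z/3875Z)^* ≅ Z/30Z × Z/100Z

The n-th cyclotomic polynomial Φ_3875(x) is the minimal polynomial of zeta_3875 over Q and has degree phi(3875) = 3000. So Q(zeta_3875) is a degree-3000 Galois extension with Galois group (Z/3875Z)^*. By CRT, (Z/3875Z)^* ≅ (Z/125Z)^* × (Z/31Z)^*. Each prime-power unit group is (Z/125Z)^* ≅ Z/100Z; (Z/31Z)^* ≅ Z/30Z. Hence Gal(Q(zeta_3875)/Q) ≅ Z/30Z × Z/100Z.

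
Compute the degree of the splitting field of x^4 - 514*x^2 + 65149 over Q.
[K:Q] = 4

f factors as (x^2 - 287)(x^2 - 227); the splitting field is K = Q(sqrt(287), sqrt(227)). Since 287, 227, and 65149 are all non-squares in Q, the three subfields Q(sqrt(287)), Q(sqrt(227)), Q(sqrt(65149)) are distinct degree-2 extensions, so [K:Q] = 4 (Klein four Galois group).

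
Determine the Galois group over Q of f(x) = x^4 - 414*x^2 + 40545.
Gal(K/Q) = V_4 (Klein four-group, Z/2Z × Z/2Z)

f factors as (x^2 - 159)(x^2 - 255), so the splitting field is K = Q(sqrt(159), sqrt(255)). The elements 159, 255, 40545 are all non-squares in Q, so sqrt(159) and sqrt(255) generate independent quadratic extensions. Thus [K:Q] = 4 and Gal(K/Q) is generated by the two order-2 automorphisms sqrt(159) ↦ -sqrt(159) and sqrt(255) ↦ -sqrt(255), giving V_4.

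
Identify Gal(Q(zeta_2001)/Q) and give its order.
|Gal(Q(zeta_2001)/Q)| = phi(2001) = 1232; group ≅ (Z/2001Z)^* ≅ Z/2Z × Z/22Z × Z/28Z

The n-th cyclotomic polynomial Φ_2001(x) is the minimal polynomial of zeta_2001 over Q and has degree phi(2001) = 1232. So Q(zeta_2001) is a degree-1232 Galois extension with Galois group (Z/2001Z)^*. By CRT, (Z/2001Z)^* ≅ (Z/3Z)^* × (Z/23Z)^* × (Z/29Z)^*. Each prime-power unit group is (Z/3Z)^* ≅ Z/2Z; (Z/23Z)^* ≅ Z/22Z; (Z/29Z)^* ≅ Z/28Z. Hence Gal(Q(zeta_2001)/Q) ≅ Z/2Z × Z/22Z × Z/28Z.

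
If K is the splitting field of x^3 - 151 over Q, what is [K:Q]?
[K:Q] = 6

x^3 - 151 has one real root r = 151^(1/3) and two complex roots r*zeta_3, r*zeta_3^2 where zeta_3 = e^(2*pi*i/3). The splitting field is Q(r, zeta_3). [Q(r):Q] = 3 and [Q(zeta_3):Q] = 2 with gcd = 1, so [Q(r, zeta_3):Q] = 3 * 2 = 6.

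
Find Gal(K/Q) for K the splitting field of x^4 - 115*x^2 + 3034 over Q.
Gal(K/Q) = V_4 (Klein four-group, Z/2Z × Z/2Z)

f factors as (x^2 - 74)(x^2 - 41), so the splitting field is K = Q(sqrt(74), sqrt(41)). The elements 74, 41, 3034 are all non-squares in Q, so sqrt(74) and sqrt(41) generate independent quadratic extensions. Thus [K:Q] = 4 and Gal(K/Q) is generated by the two order-2 automorphisms sqrt(74) ↦ -sqrt(74) and sqrt(41) ↦ -sqrt(41), giving V_4.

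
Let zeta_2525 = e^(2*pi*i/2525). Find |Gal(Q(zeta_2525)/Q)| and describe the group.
|Gal(Q(zeta_2525)/Q)| = phi(2525) = 2000; group ≅ (Z/2525Z)^* ≅ Z/20Z × Z/100Z

The n-th cyclotomic polynomial Φ_2525(x) is the minimal polynomial of zeta_2525 over Q and has degree phi(2525) = 2000. So Q(zeta_2525) is a degree-2000 Galois extension with Galois group (Z/2525Z)^*. By CRT, (Z/2525Z)^* ≅ (Z/25Z)^* × (Z/101Z)^*. Each prime-power unit group is (Z/25Z)^* ≅ Z/20Z; (Z/101Z)^* ≅ Z/100Z. Hence Gal(Q(zeta_2525)/Q) ≅ Z/20Z × Z/100Z.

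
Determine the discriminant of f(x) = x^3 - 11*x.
Δ = 5324

For a depressed cubic x^3 + p x + q the discriminant is Δ = -4 p^3 - 27 q^2 = -4*(-11)^3 - 27*(0)^2 = 5324 - 0 = 5324.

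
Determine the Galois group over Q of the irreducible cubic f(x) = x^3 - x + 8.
Gal(K/Q) = S_3 (symmetric group of order 6)

Compute the discriminant of x^3 + (0)*x^2 + (-1)*x + (8): Δ = -1724. Since Δ is not a rational square, the Galois group is not contained in A_3; it must be the full S_3 (irreducibility of the cubic rules out anything smaller).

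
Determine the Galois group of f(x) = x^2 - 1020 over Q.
Gal(K/Q) = Z/2Z (cyclic of order 2)

x^2 - 1020 is irreducible over Q since 1020 is not a rational square. The splitting field Q(sqrt(1020)) has degree 2 over Q, and its unique nontrivial automorphism is sqrt(1020) ↦ -sqrt(1020). Hence Gal(Q(sqrt(1020))/Q) = Z/2Z.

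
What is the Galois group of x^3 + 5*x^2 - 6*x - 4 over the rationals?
Gal(K/Q) = S_3 (symmetric group of order 6)

Compute the discriminant of x^3 + (5)*x^2 + (-6)*x + (-4): Δ = 5492. Since Δ is not a rational square, the Galois group is not contained in A_3; it must be the full S_3 (irreducibility of the cubic rules out anything smaller).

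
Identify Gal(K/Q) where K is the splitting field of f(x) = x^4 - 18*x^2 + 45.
Gal(K/Q) = V_4 (Klein four-group, Z/2Z × Z/2Z)

f factors as (x^2 - 3)(x^2 - 15), so the splitting field is K = Q(sqrt(3), sqrt(15)). The elements 3, 15, 45 are all non-squares in Q, so sqrt(3) and sqrt(15) generate independent quadratic extensions. Thus [K:Q] = 4 and Gal(K/Q) is generated by the two order-2 automorphisms sqrt(3) ↦ -sqrt(3) and sqrt(15) ↦ -sqrt(15), giving V_4.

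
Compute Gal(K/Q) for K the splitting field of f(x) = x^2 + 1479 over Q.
Gal(K/Q) = Z/2Z (cyclic of order 2)

x^2 + 1479 is irreducible over Q since -1479 is not a rational square. The splitting field Q(sqrt(-1479)) has degree 2 over Q, and its unique nontrivial automorphism is sqrt(-1479) ↦ -sqrt(-1479). Hence Gal(Q(sqrt(-1479))/Q) = Z/2Z.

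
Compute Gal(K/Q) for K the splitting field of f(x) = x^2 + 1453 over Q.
Gal(K/Q) = Z/2Z (cyclic of order 2)

x^2 + 1453 is irreducible over Q since -1453 is not a rational square. The splitting field Q(sqrt(-1453)) has degree 2 over Q, and its unique nontrivial automorphism is sqrt(-1453) ↦ -sqrt(-1453). Hence Gal(Q(sqrt(-1453))/Q) = Z/2Z.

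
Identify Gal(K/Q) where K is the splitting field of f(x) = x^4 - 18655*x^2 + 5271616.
Gal(K/Q) = Z/2Z (cyclic of order 2)

f factors as (x^2 - 18368)(x^2 - 287), so the splitting field is K = Q(sqrt(18368), sqrt(287)). The squarefree part of 18368 is 287 and the squarefree part of 287 is also 287, so sqrt(18368) and sqrt(287) are both rational multiples of sqrt(287). Hence Q(sqrt(18368)) = Q(sqrt(287)) = Q(sqrt(287)), and the splitting field collapses to a single degree-2 extension with Galois group Z/2Z.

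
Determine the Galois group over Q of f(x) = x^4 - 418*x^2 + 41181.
Gal(K/Q) = V_4 (Klein four-group, Z/2Z × Z/2Z)

f factors as (x^2 - 259)(x^2 - 159), so the splitting field is K = Q(sqrt(259), sqrt(159)). The elements 259, 159, 41181 are all non-squares in Q, so sqrt(259) and sqrt(159) generate independent quadratic extensions. Thus [K:Q] = 4 and Gal(K/Q) is generated by the two order-2 automorphisms sqrt(259) ↦ -sqrt(259) and sqrt(159) ↦ -sqrt(159), giving V_4.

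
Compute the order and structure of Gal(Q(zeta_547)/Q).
|Gal(Q(zeta_547)/Q)| = phi(547) = 546; group ≅ (Z/547Z)^* ≅ Z/546Z

The n-th cyclotomic polynomial Φ_547(x) is the minimal polynomial of zeta_547 over Q and has degree phi(547) = 546. So Q(zeta_547) is a degree-546 Galois extension with Galois group (Z/547Z)^*. (Z/547Z)^* is cyclic since 547 is an odd prime power (or 4). Hence Gal(Q(zeta_547)/Q) ≅ Z/546Z.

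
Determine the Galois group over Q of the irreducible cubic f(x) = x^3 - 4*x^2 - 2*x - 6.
Gal(K/Q) = S_3 (symmetric group of order 6)

Compute the discriminant of x^3 + (-4)*x^2 + (-2)*x + (-6): Δ = -3276. Since Δ is not a rational square, the Galois group is not contained in A_3; it must be the full S_3 (irreducibility of the cubic rules out anything smaller).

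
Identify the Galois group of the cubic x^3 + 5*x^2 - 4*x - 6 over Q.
Gal(K/Q) = S_3 (symmetric group of order 6)

Compute the discriminant of x^3 + (5)*x^2 + (-4)*x + (-6): Δ = 4844. Since Δ is not a rational square, the Galois group is not contained in A_3; it must be the full S_3 (irreducibility of the cubic rules out anything smaller).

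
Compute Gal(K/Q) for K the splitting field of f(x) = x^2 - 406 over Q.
Gal(K/Q) = Z/2Z (cyclic of order 2)

x^2 - 406 is irreducible over Q since 406 is not a rational square. The splitting field Q(sqrt(406)) has degree 2 over Q, and its unique nontrivial automorphism is sqrt(406) ↦ -sqrt(406). Hence Gal(Q(sqrt(406))/Q) = Z/2Z.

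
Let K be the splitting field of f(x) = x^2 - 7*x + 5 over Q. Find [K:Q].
[K:Q] = 2

The discriminant of x^2 + (-7)*x + (5) is b^2 - 4c = 49 - (20) = 29. Since 29 is not a perfect square in Q, the polynomial is irreducible over Q. Its two roots generate a degree-2 extension, so [K:Q] = 2.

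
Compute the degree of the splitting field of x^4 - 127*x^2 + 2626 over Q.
[K:Q] = 4

f factors as (x^2 - 26)(x^2 - 101); the splitting field is K = Q(sqrt(26), sqrt(101)). Since 26, 101, and 2626 are all non-squares in Q, the three subfields Q(sqrt(26)), Q(sqrt(101)), Q(sqrt(2626)) are distinct degree-2 extensions, so [K:Q] = 4 (Klein four Galois group).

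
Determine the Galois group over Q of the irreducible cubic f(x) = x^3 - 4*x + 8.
Gal(K/Q) = S_3 (symmetric group of order 6)

Compute the discriminant of x^3 + (0)*x^2 + (-4)*x + (8): Δ = -1472. Since Δ is not a rational square, the Galois group is not contained in A_3; it must be the full S_3 (irreducibility of the cubic rules out anything smaller).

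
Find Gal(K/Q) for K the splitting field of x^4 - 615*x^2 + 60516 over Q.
Gal(K/Q) = Z/2Z (cyclic of order 2)

f factors as (x^2 - 492)(x^2 - 123), so the splitting field is K = Q(sqrt(492), sqrt(123)). The squarefree part of 492 is 123 and the squarefree part of 123 is also 123, so sqrt(492) and sqrt(123) are both rational multiples of sqrt(123). Hence Q(sqrt(492)) = Q(sqrt(123)) = Q(sqrt(123)), and the splitting field collapses to a single degree-2 extension with Galois group Z/2Z.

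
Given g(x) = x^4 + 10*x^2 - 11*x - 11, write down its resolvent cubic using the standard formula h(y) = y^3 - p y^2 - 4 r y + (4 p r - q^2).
h(y) = y^3 - 10*y^2 + 44*y - 561

Identify coefficients: p = 10, q = -11, r = -11.
Plug into h(y) = y^3 - p y^2 - 4 r y + (4 p r - q^2):
  h(y) = y^3 - (10) y^2 - 4*(-11) y + (4*(10)*(-11) - (-11)^2)
       = y^3 + (-10) y^2 + (44) y + (-561).
Simplifying: h(y) = y^3 - 10*y^2 + 44*y - 561.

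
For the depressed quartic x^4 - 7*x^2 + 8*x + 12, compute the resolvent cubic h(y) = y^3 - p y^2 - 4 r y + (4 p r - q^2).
h(y) = y^3 + 7*y^2 - 48*y - 400

Identify coefficients: p = -7, q = 8, r = 12.
Plug into h(y) = y^3 - p y^2 - 4 r y + (4 p r - q^2):
  h(y) = y^3 - (-7) y^2 - 4*(12) y + (4*(-7)*(12) - (8)^2)
       = y^3 + (7) y^2 + (-48) y + (-400).
Simplifying: h(y) = y^3 + 7*y^2 - 48*y - 400.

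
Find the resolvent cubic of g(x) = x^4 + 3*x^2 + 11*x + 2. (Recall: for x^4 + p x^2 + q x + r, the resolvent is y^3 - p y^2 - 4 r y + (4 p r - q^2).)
h(y) = y^3 - 3*y^2 - 8*y - 97

Identify coefficients: p = 3, q = 11, r = 2.
Plug into h(y) = y^3 - p y^2 - 4 r y + (4 p r - q^2):
  h(y) = y^3 - (3) y^2 - 4*(2) y + (4*(3)*(2) - (11)^2)
       = y^3 + (-3) y^2 + (-8) y + (-97).
Simplifying: h(y) = y^3 - 3*y^2 - 8*y - 97.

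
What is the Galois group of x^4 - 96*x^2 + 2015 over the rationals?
Gal(K/Q) = V_4 (Klein four-group, Z/2Z × Z/2Z)

f factors as (x^2 - 31)(x^2 - 65), so the splitting field is K = Q(sqrt(31), sqrt(65)). The elements 31, 65, 2015 are all non-squares in Q, so sqrt(31) and sqrt(65) generate independent quadratic extensions. Thus [K:Q] = 4 and Gal(K/Q) is generated by the two order-2 automorphisms sqrt(31) ↦ -sqrt(31) and sqrt(65) ↦ -sqrt(65), giving V_4.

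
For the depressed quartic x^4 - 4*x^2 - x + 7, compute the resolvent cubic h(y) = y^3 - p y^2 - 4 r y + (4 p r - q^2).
h(y) = y^3 + 4*y^2 - 28*y - 113

Identify coefficients: p = -4, q = -1, r = 7.
Plug into h(y) = y^3 - p y^2 - 4 r y + (4 p r - q^2):
  h(y) = y^3 - (-4) y^2 - 4*(7) y + (4*(-4)*(7) - (-1)^2)
       = y^3 + (4) y^2 + (-28) y + (-113).
Simplifying: h(y) = y^3 + 4*y^2 - 28*y - 113.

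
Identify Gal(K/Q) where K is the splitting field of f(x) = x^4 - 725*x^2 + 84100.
Gal(K/Q) = Z/2Z (cyclic of order 2)

f factors as (x^2 - 145)(x^2 - 580), so the splitting field is K = Q(sqrt(145), sqrt(580)). The squarefree part of 145 is 145 and the squarefree part of 580 is also 145, so sqrt(145) and sqrt(580) are both rational multiples of sqrt(145). Hence Q(sqrt(145)) = Q(sqrt(580)) = Q(sqrt(145)), and the splitting field collapses to a single degree-2 extension with Galois group Z/2Z.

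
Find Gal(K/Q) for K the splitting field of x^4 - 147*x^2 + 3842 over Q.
Gal(K/Q) = V_4 (Klein four-group, Z/2Z × Z/2Z)

f factors as (x^2 - 34)(x^2 - 113), so the splitting field is K = Q(sqrt(34), sqrt(113)). The elements 34, 113, 3842 are all non-squares in Q, so sqrt(34) and sqrt(113) generate independent quadratic extensions. Thus [K:Q] = 4 and Gal(K/Q) is generated by the two order-2 automorphisms sqrt(34) ↦ -sqrt(34) and sqrt(113) ↦ -sqrt(113), giving V_4.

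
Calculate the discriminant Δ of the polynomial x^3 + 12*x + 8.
Δ = -8640

For a depressed cubic x^3 + p x + q the discriminant is Δ = -4 p^3 - 27 q^2 = -4*(12)^3 - 27*(8)^2 = -6912 - 1728 = -8640.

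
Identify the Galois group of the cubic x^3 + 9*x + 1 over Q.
Gal(K/Q) = S_3 (symmetric group of order 6)

Compute the discriminant of x^3 + (0)*x^2 + (9)*x + (1): Δ = -2943. Since Δ is not a rational square, the Galois group is not contained in A_3; it must be the full S_3 (irreducibility of the cubic rules out anything smaller).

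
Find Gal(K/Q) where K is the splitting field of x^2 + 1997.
Gal(K/Q) = Z/2Z (cyclic of order 2)

x^2 + 1997 is irreducible over Q since -1997 is not a rational square. The splitting field Q(sqrt(-1997)) has degree 2 over Q, and its unique nontrivial automorphism is sqrt(-1997) ↦ -sqrt(-1997). Hence Gal(Q(sqrt(-1997))/Q) = Z/2Z.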